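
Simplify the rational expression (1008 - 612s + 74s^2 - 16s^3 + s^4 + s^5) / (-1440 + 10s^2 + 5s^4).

(-14 + 5s + s^2)/(20 + 5s)

Euclidean algorithm in ℚ[s]:
  s^5 + s^4 - 16s^3 + 74s^2 - 612s + 1008 = ((1/5)s + 1/5)(5s^4 + 10s^2 - 1440) + (-18s^3 + 72s^2 - 324s + 1296)
  5s^4 + 10s^2 - 1440 = (-(5/18)s - 10/9)(-18s^3 + 72s^2 - 324s + 1296) + (0)
Last nonzero remainder: -18s^3 + 72s^2 - 324s + 1296. Dividing through by -18 gives the monic gcd s^3 - 4s^2 + 18s - 72.
Cancel s^3 - 4s^2 + 18s - 72 from numerator and denominator to get the reduced form.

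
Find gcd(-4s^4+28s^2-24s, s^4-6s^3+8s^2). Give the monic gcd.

s^2-2s

By polynomial division,
  -4s^4+28s^2-24s = (-4)(s^4-6s^3+8s^2) + (-24s^3+60s^2-24s)
  s^4-6s^3+8s^2 = (-(1/24)s+7/48)(-24s^3+60s^2-24s) + (-(7/4)s^2+(7/2)s)
  -24s^3+60s^2-24s = ((96/7)s-48/7)(-(7/4)s^2+(7/2)s) + (0)
Last nonzero remainder: -(7/4)s^2+(7/2)s. Dividing through by -7/4 gives the monic gcd s^2-2s.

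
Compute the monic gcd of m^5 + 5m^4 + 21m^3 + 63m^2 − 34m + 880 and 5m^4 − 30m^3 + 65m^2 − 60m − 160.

m^2 − 3m + 8

Apply the Euclidean algorithm:
  m^5 + 5m^4 + 21m^3 + 63m^2 − 34m + 880 = ((1/5)m + 11/5)(5m^4 − 30m^3 + 65m^2 − 60m − 160) + (74m^3 − 68m^2 + 130m + 1232)
  5m^4 − 30m^3 + 65m^2 − 60m − 160 = ((5/74)m − 470/1369)(74m^3 − 68m^2 + 130m + 1232) + ((45000/1369)m^2 − (135000/1369)m + 360000/1369)
  74m^3 − 68m^2 + 130m + 1232 = ((50653/22500)m + 105413/22500)((45000/1369)m^2 − (135000/1369)m + 360000/1369) + (0)
Last nonzero remainder: (45000/1369)m^2 − (135000/1369)m + 360000/1369. Dividing through by 45000/1369 gives the monic gcd m^2 − 3m + 8.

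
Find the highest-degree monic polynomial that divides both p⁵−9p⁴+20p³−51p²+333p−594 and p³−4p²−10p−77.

p²+3p+11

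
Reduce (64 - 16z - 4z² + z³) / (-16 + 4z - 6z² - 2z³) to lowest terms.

(-16 + 8z - z²)/(4 - 2z + 2z²)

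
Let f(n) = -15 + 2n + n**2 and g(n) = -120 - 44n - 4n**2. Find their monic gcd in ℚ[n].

5 + n

Repeated division with remainder:
  n**2 + 2n - 15 = (-1/4)(-4n**2 - 44n - 120) + (-9n - 45)
  -4n**2 - 44n - 120 = ((4/9)n + 8/3)(-9n - 45) + (0)
Last nonzero remainder: -9n - 45. Dividing through by -9 gives the monic gcd n + 5.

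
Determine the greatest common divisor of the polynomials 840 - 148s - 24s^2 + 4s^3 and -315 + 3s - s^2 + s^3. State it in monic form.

Repeated division with remainder:
  4s^3 - 24s^2 - 148s + 840 = (4)(s^3 - s^2 + 3s - 315) + (-20s^2 - 160s + 2100)
  s^3 - s^2 + 3s - 315 = (-(1/20)s + 9/20)(-20s^2 - 160s + 2100) + (180s - 1260)
  -20s^2 - 160s + 2100 = (-(1/9)s - 5/3)(180s - 1260) + (0)
Last nonzero remainder: 180s - 1260. Dividing through by 180 gives the monic gcd s - 7.

-7 + s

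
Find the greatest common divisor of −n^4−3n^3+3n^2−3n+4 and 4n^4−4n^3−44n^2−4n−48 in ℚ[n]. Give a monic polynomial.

Apply the Euclidean algorithm:
  −n^4−3n^3+3n^2−3n+4 = (−1/4)(4n^4−4n^3−44n^2−4n−48) + (−4n^3−8n^2−4n−8)
  4n^4−4n^3−44n^2−4n−48 = (−n+3)(−4n^3−8n^2−4n−8) + (−24n^2−24)
  −4n^3−8n^2−4n−8 = ((1/6)n+1/3)(−24n^2−24) + (0)
Last nonzero remainder: −24n^2−24. Dividing through by −24 gives the monic gcd n^2+1.

n^2+1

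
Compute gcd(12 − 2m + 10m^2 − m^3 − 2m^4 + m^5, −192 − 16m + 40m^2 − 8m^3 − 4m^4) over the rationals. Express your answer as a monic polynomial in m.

12 − 2m − 2m^2 + m^3

Repeated division with remainder:
  m^5 − 2m^4 − m^3 + 10m^2 − 2m + 12 = (−(1/4)m + 1)(−4m^4 − 8m^3 + 40m^2 − 16m − 192) + (17m^3 − 34m^2 − 34m + 204)
  −4m^4 − 8m^3 + 40m^2 − 16m − 192 = (−(4/17)m − 16/17)(17m^3 − 34m^2 − 34m + 204) + (0)
Last nonzero remainder: 17m^3 − 34m^2 − 34m + 204. Dividing through by 17 gives the monic gcd m^3 − 2m^2 − 2m + 12.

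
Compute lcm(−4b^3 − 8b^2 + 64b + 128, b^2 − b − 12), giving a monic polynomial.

Apply the Euclidean algorithm:
  −4b^3 − 8b^2 + 64b + 128 = (−4b − 12)(b^2 − b − 12) + (4b − 16)
  b^2 − b − 12 = ((1/4)b + 3/4)(4b − 16) + (0)
Last nonzero remainder: 4b − 16. Dividing through by 4 gives the monic gcd b − 4.
Then lcm(f, g) = f·g / gcd(f, g); expanding and making the result monic gives the answer.

b^4 + 5b^3 − 10b^2 − 80b − 96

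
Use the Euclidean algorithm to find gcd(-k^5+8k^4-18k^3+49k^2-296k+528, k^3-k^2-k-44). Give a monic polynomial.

Repeated division with remainder:
  -k^5+8k^4-18k^3+49k^2-296k+528 = (-k^2+7k-12)(k^3-k^2-k-44) + (0)
The last nonzero remainder k^3-k^2-k-44 is already monic.

k^3-k^2-k-44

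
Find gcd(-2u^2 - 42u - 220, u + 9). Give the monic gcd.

Apply the Euclidean algorithm:
  -2u^2 - 42u - 220 = (-2u - 24)(u + 9) + (-4)
  u + 9 = (-(1/4)u - 9/4)(-4) + (0)
The last nonzero remainder is the constant -4, so the polynomials are coprime and gcd = 1.

1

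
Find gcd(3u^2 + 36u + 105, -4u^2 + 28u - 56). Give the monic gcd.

1

Euclidean algorithm in ℚ[u]:
  3u^2 + 36u + 105 = (-3/4)(-4u^2 + 28u - 56) + (57u + 63)
  -4u^2 + 28u - 56 = (-(4/57)u + 616/1083)(57u + 63) + (-33152/361)
  57u + 63 = (-(20577/33152)u - 3249/4736)(-33152/361) + (0)
The last nonzero remainder is the constant -33152/361, so the polynomials are coprime and gcd = 1.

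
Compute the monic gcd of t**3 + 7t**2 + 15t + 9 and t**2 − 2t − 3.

Apply the Euclidean algorithm:
  t**3 + 7t**2 + 15t + 9 = (t + 9)(t**2 − 2t − 3) + (36t + 36)
  t**2 − 2t − 3 = ((1/36)t − 1/12)(36t + 36) + (0)
Last nonzero remainder: 36t + 36. Dividing through by 36 gives the monic gcd t + 1.

t + 1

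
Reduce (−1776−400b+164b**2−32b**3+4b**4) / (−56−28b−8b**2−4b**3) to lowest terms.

(222−61b+10b**2−b**3)/(7+b**2)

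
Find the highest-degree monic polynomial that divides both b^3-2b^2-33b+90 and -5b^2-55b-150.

b+6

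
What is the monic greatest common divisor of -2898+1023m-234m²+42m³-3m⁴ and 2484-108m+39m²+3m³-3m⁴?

-138+29m-7m²+m³

Euclidean algorithm in ℚ[m]:
  -3m⁴+42m³-234m²+1023m-2898 = (-3m⁴+3m³+39m²-108m+2484) + (39m³-273m²+1131m-5382)
  -3m⁴+3m³+39m²-108m+2484 = (-(1/13)m-6/13)(39m³-273m²+1131m-5382) + (0)
Last nonzero remainder: 39m³-273m²+1131m-5382. Dividing through by 39 gives the monic gcd m³-7m²+29m-138.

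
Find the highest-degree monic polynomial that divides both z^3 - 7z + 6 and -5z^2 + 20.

z - 2

Apply the Euclidean algorithm:
  z^3 - 7z + 6 = (-(1/5)z)(-5z^2 + 20) + (-3z + 6)
  -5z^2 + 20 = ((5/3)z + 10/3)(-3z + 6) + (0)
Last nonzero remainder: -3z + 6. Dividing through by -3 gives the monic gcd z - 2.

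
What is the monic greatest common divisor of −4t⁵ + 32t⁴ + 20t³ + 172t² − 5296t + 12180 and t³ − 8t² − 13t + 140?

t² − 12t + 35

Apply the Euclidean algorithm:
  −4t⁵ + 32t⁴ + 20t³ + 172t² − 5296t + 12180 = (−4t² − 32)(t³ − 8t² − 13t + 140) + (476t² − 5712t + 16660)
  t³ − 8t² − 13t + 140 = ((1/476)t + 1/119)(476t² − 5712t + 16660) + (0)
Last nonzero remainder: 476t² − 5712t + 16660. Dividing through by 476 gives the monic gcd t² − 12t + 35.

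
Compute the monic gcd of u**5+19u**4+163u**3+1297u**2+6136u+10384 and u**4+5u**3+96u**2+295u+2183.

u**2+59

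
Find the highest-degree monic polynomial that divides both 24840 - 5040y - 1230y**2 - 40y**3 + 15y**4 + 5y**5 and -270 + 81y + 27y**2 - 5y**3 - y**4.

-18 + 3y + y**2

Repeated division with remainder:
  5y**5 + 15y**4 - 40y**3 - 1230y**2 - 5040y + 24840 = (-5y + 10)(-y**4 - 5y**3 + 27y**2 + 81y - 270) + (145y**3 - 1095y**2 - 7200y + 27540)
  -y**4 - 5y**3 + 27y**2 + 81y - 270 = (-(1/145)y - 364/4205)(145y**3 - 1095y**2 - 7200y + 27540) + (-(98769/841)y**2 - (296307/841)y + 1777842/841)
  145y**3 - 1095y**2 - 7200y + 27540 = (-(121945/98769)y + 428910/32923)(-(98769/841)y**2 - (296307/841)y + 1777842/841) + (0)
Last nonzero remainder: -(98769/841)y**2 - (296307/841)y + 1777842/841. Dividing through by -98769/841 gives the monic gcd y**2 + 3y - 18.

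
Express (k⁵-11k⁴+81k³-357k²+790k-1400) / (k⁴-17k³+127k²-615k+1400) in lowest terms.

(k²-2k+8)/(k-8)

By polynomial division,
  k⁵-11k⁴+81k³-357k²+790k-1400 = (k+6)(k⁴-17k³+127k²-615k+1400) + (56k³-504k²+3080k-9800)
  k⁴-17k³+127k²-615k+1400 = ((1/56)k-1/7)(56k³-504k²+3080k-9800) + (0)
Last nonzero remainder: 56k³-504k²+3080k-9800. Dividing through by 56 gives the monic gcd k³-9k²+55k-175.
Cancel k³-9k²+55k-175 from numerator and denominator to get the reduced form.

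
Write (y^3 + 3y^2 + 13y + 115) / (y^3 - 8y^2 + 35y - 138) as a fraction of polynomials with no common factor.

Euclidean algorithm in ℚ[y]:
  y^3 + 3y^2 + 13y + 115 = (y^3 - 8y^2 + 35y - 138) + (11y^2 - 22y + 253)
  y^3 - 8y^2 + 35y - 138 = ((1/11)y - 6/11)(11y^2 - 22y + 253) + (0)
Last nonzero remainder: 11y^2 - 22y + 253. Dividing through by 11 gives the monic gcd y^2 - 2y + 23.
Cancel y^2 - 2y + 23 from numerator and denominator to get the reduced form.

(y + 5)/(y - 6)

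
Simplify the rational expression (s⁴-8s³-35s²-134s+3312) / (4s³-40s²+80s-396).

Apply the Euclidean algorithm:
  s⁴-8s³-35s²-134s+3312 = ((1/4)s+1/2)(4s³-40s²+80s-396) + (-35s²-75s+3510)
  4s³-40s²+80s-396 = (-(4/35)s+68/49)(-35s²-75s+3510) + ((28676/49)s-258084/49)
  -35s²-75s+3510 = (-(1715/28676)s-9555/14338)((28676/49)s-258084/49) + (0)
Last nonzero remainder: (28676/49)s-258084/49. Dividing through by 28676/49 gives the monic gcd s-9.
Cancel s-9 from numerator and denominator to get the reduced form.

(s³+s²-26s-368)/(4s²-4s+44)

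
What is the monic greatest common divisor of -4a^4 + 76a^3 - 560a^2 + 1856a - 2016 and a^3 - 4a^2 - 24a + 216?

a^2 - 10a + 36

Repeated division with remainder:
  -4a^4 + 76a^3 - 560a^2 + 1856a - 2016 = (-4a + 60)(a^3 - 4a^2 - 24a + 216) + (-416a^2 + 4160a - 14976)
  a^3 - 4a^2 - 24a + 216 = (-(1/416)a - 3/208)(-416a^2 + 4160a - 14976) + (0)
Last nonzero remainder: -416a^2 + 4160a - 14976. Dividing through by -416 gives the monic gcd a^2 - 10a + 36.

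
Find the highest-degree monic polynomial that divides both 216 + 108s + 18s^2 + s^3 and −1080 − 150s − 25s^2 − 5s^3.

By polynomial division,
  s^3 + 18s^2 + 108s + 216 = (−1/5)(−5s^3 − 25s^2 − 150s − 1080) + (13s^2 + 78s)
  −5s^3 − 25s^2 − 150s − 1080 = (−(5/13)s + 5/13)(13s^2 + 78s) + (−180s − 1080)
  13s^2 + 78s = (−(13/180)s)(−180s − 1080) + (0)
Last nonzero remainder: −180s − 1080. Dividing through by −180 gives the monic gcd s + 6.

6 + s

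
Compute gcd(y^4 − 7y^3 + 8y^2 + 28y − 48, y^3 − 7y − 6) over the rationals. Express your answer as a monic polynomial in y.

Repeated division with remainder:
  y^4 − 7y^3 + 8y^2 + 28y − 48 = (y − 7)(y^3 − 7y − 6) + (15y^2 − 15y − 90)
  y^3 − 7y − 6 = ((1/15)y + 1/15)(15y^2 − 15y − 90) + (0)
Last nonzero remainder: 15y^2 − 15y − 90. Dividing through by 15 gives the monic gcd y^2 − y − 6.

y^2 − y − 6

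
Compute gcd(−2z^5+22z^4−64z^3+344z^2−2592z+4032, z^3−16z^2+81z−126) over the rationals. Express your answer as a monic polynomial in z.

Apply the Euclidean algorithm:
  −2z^5+22z^4−64z^3+344z^2−2592z+4032 = (−2z^2−10z−62)(z^3−16z^2+81z−126) + (−90z^2+1170z−3780)
  z^3−16z^2+81z−126 = (−(1/90)z+1/30)(−90z^2+1170z−3780) + (0)
Last nonzero remainder: −90z^2+1170z−3780. Dividing through by −90 gives the monic gcd z^2−13z+42.

z^2−13z+42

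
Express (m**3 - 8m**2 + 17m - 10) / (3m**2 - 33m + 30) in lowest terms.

(m**2 - 7m + 10)/(3m - 30)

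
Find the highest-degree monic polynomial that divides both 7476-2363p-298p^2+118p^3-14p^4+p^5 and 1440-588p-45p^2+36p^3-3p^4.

-12+p+p^2

Repeated division with remainder:
  p^5-14p^4+118p^3-298p^2-2363p+7476 = (-(1/3)p+2/3)(-3p^4+36p^3-45p^2-588p+1440) + (79p^3-464p^2-1491p+6516)
  -3p^4+36p^3-45p^2-588p+1440 = (-(3/79)p+1452/6241)(79p^3-464p^2-1491p+6516) + ((39516/6241)p^2+(39516/6241)p-474192/6241)
  79p^3-464p^2-1491p+6516 = ((493039/39516)p-1129621/13172)((39516/6241)p^2+(39516/6241)p-474192/6241) + (0)
Last nonzero remainder: (39516/6241)p^2+(39516/6241)p-474192/6241. Dividing through by 39516/6241 gives the monic gcd p^2+p-12.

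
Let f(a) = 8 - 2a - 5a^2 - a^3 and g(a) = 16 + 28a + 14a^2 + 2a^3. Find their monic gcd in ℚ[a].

Repeated division with remainder:
  -a^3 - 5a^2 - 2a + 8 = (-1/2)(2a^3 + 14a^2 + 28a + 16) + (2a^2 + 12a + 16)
  2a^3 + 14a^2 + 28a + 16 = (a + 1)(2a^2 + 12a + 16) + (0)
Last nonzero remainder: 2a^2 + 12a + 16. Dividing through by 2 gives the monic gcd a^2 + 6a + 8.

8 + 6a + a^2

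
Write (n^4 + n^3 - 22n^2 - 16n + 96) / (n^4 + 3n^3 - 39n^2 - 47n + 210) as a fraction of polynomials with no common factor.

Euclidean algorithm in ℚ[n]:
  n^4 + n^3 - 22n^2 - 16n + 96 = (n^4 + 3n^3 - 39n^2 - 47n + 210) + (-2n^3 + 17n^2 + 31n - 114)
  n^4 + 3n^3 - 39n^2 - 47n + 210 = (-(1/2)n - 23/4)(-2n^3 + 17n^2 + 31n - 114) + ((297/4)n^2 + (297/4)n - 891/2)
  -2n^3 + 17n^2 + 31n - 114 = (-(8/297)n + 76/297)((297/4)n^2 + (297/4)n - 891/2) + (0)
Last nonzero remainder: (297/4)n^2 + (297/4)n - 891/2. Dividing through by 297/4 gives the monic gcd n^2 + n - 6.
Cancel n^2 + n - 6 from numerator and denominator to get the reduced form.

(n^2 - 16)/(n^2 + 2n - 35)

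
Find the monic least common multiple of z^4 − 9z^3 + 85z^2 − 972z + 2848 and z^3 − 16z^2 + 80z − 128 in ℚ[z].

Repeated division with remainder:
  z^4 − 9z^3 + 85z^2 − 972z + 2848 = (z + 7)(z^3 − 16z^2 + 80z − 128) + (117z^2 − 1404z + 3744)
  z^3 − 16z^2 + 80z − 128 = ((1/117)z − 4/117)(117z^2 − 1404z + 3744) + (0)
Last nonzero remainder: 117z^2 − 1404z + 3744. Dividing through by 117 gives the monic gcd z^2 − 12z + 32.
Then lcm(f, g) = f·g / gcd(f, g); expanding and making the result monic gives the answer.

z^5 − 13z^4 + 121z^3 − 1312z^2 + 6736z − 11392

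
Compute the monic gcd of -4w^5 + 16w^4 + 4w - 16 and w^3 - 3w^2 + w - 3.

w^2 + 1

By polynomial division,
  -4w^5 + 16w^4 + 4w - 16 = (-4w^2 + 4w + 16)(w^3 - 3w^2 + w - 3) + (32w^2 + 32)
  w^3 - 3w^2 + w - 3 = ((1/32)w - 3/32)(32w^2 + 32) + (0)
Last nonzero remainder: 32w^2 + 32. Dividing through by 32 gives the monic gcd w^2 + 1.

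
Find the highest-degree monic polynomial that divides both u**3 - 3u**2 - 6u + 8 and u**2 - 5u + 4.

u**2 - 5u + 4

Apply the Euclidean algorithm:
  u**3 - 3u**2 - 6u + 8 = (u + 2)(u**2 - 5u + 4) + (0)
The last nonzero remainder u**2 - 5u + 4 is already monic.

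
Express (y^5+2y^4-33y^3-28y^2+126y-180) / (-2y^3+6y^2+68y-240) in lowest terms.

Euclidean algorithm in ℚ[y]:
  y^5+2y^4-33y^3-28y^2+126y-180 = (-(1/2)y^2-(5/2)y-8)(-2y^3+6y^2+68y-240) + (70y^2+70y-2100)
  -2y^3+6y^2+68y-240 = (-(1/35)y+4/35)(70y^2+70y-2100) + (0)
Last nonzero remainder: 70y^2+70y-2100. Dividing through by 70 gives the monic gcd y^2+y-30.
Cancel y^2+y-30 from numerator and denominator to get the reduced form.

(-y^3-y^2+4y-6)/(2y-8)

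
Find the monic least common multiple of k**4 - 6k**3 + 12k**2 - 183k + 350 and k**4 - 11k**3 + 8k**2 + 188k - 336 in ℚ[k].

k**6 - 8k**5 - 63k**3 + 428k**2 + 3692k - 8400

Repeated division with remainder:
  k**4 - 6k**3 + 12k**2 - 183k + 350 = (k**4 - 11k**3 + 8k**2 + 188k - 336) + (5k**3 + 4k**2 - 371k + 686)
  k**4 - 11k**3 + 8k**2 + 188k - 336 = ((1/5)k - 59/25)(5k**3 + 4k**2 - 371k + 686) + ((2291/25)k**2 - (20619/25)k + 32074/25)
  5k**3 + 4k**2 - 371k + 686 = ((125/2291)k + 1225/2291)((2291/25)k**2 - (20619/25)k + 32074/25) + (0)
Last nonzero remainder: (2291/25)k**2 - (20619/25)k + 32074/25. Dividing through by 2291/25 gives the monic gcd k**2 - 9k + 14.
Then lcm(f, g) = f·g / gcd(f, g); expanding and making the result monic gives the answer.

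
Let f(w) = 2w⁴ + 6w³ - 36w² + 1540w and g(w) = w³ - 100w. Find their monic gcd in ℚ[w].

w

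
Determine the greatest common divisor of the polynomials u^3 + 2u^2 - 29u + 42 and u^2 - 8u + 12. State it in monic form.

u - 2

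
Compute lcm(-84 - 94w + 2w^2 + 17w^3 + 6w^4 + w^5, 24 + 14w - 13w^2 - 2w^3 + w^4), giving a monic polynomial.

Euclidean algorithm in ℚ[w]:
  w^5 + 6w^4 + 17w^3 + 2w^2 - 94w - 84 = (w + 8)(w^4 - 2w^3 - 13w^2 + 14w + 24) + (46w^3 + 92w^2 - 230w - 276)
  w^4 - 2w^3 - 13w^2 + 14w + 24 = ((1/46)w - 2/23)(46w^3 + 92w^2 - 230w - 276) + (0)
Last nonzero remainder: 46w^3 + 92w^2 - 230w - 276. Dividing through by 46 gives the monic gcd w^3 + 2w^2 - 5w - 6.
Then lcm(f, g) = f·g / gcd(f, g); expanding and making the result monic gives the answer.

336 + 292w - 102w^2 - 66w^3 - 7w^4 + 2w^5 + w^6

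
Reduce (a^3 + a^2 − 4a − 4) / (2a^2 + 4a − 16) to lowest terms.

(a^2 + 3a + 2)/(2a + 8)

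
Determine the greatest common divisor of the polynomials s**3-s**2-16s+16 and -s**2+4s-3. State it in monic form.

s-1

Euclidean algorithm in ℚ[s]:
  s**3-s**2-16s+16 = (-s-3)(-s**2+4s-3) + (-7s+7)
  -s**2+4s-3 = ((1/7)s-3/7)(-7s+7) + (0)
Last nonzero remainder: -7s+7. Dividing through by -7 gives the monic gcd s-1.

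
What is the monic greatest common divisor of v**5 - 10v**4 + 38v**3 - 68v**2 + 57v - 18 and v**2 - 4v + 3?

v**2 - 4v + 3

Apply the Euclidean algorithm:
  v**5 - 10v**4 + 38v**3 - 68v**2 + 57v - 18 = (v**3 - 6v**2 + 11v - 6)(v**2 - 4v + 3) + (0)
The last nonzero remainder v**2 - 4v + 3 is already monic.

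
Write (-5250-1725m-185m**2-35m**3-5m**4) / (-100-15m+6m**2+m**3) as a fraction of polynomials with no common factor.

(-210+15m-5m**2)/(-4+m)

By polynomial division,
  -5m**4-35m**3-185m**2-1725m-5250 = (-5m-5)(m**3+6m**2-15m-100) + (-230m**2-2300m-5750)
  m**3+6m**2-15m-100 = (-(1/230)m+2/115)(-230m**2-2300m-5750) + (0)
Last nonzero remainder: -230m**2-2300m-5750. Dividing through by -230 gives the monic gcd m**2+10m+25.
Cancel m**2+10m+25 from numerator and denominator to get the reduced form.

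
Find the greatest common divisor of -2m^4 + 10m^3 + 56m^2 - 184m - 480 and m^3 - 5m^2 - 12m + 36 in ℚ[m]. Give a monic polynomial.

Repeated division with remainder:
  -2m^4 + 10m^3 + 56m^2 - 184m - 480 = (-2m)(m^3 - 5m^2 - 12m + 36) + (32m^2 - 112m - 480)
  m^3 - 5m^2 - 12m + 36 = ((1/32)m - 3/64)(32m^2 - 112m - 480) + (-(9/4)m + 27/2)
  32m^2 - 112m - 480 = (-(128/9)m - 320/9)(-(9/4)m + 27/2) + (0)
Last nonzero remainder: -(9/4)m + 27/2. Dividing through by -9/4 gives the monic gcd m - 6.

m - 6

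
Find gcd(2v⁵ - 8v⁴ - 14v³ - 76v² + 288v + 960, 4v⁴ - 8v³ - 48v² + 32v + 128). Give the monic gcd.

v² - 2v - 8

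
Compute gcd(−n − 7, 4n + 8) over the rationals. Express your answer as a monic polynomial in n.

Apply the Euclidean algorithm:
  −n − 7 = (−1/4)(4n + 8) + (−5)
  4n + 8 = (−(4/5)n − 8/5)(−5) + (0)
The last nonzero remainder is the constant −5, so the polynomials are coprime and gcd = 1.

1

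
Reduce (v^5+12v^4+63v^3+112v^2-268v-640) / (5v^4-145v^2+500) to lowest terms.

(v^2+7v+32)/(5v-25)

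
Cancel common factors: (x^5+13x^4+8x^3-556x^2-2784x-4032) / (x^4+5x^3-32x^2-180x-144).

By polynomial division,
  x^5+13x^4+8x^3-556x^2-2784x-4032 = (x+8)(x^4+5x^3-32x^2-180x-144) + (-120x^2-1200x-2880)
  x^4+5x^3-32x^2-180x-144 = (-(1/120)x^2+(1/24)x+1/20)(-120x^2-1200x-2880) + (0)
Last nonzero remainder: -120x^2-1200x-2880. Dividing through by -120 gives the monic gcd x^2+10x+24.
Cancel x^2+10x+24 from numerator and denominator to get the reduced form.

(x^3+3x^2-46x-168)/(x^2-5x-6)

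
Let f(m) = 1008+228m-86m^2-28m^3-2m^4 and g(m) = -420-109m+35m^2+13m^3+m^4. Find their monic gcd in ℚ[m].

Repeated division with remainder:
  -2m^4-28m^3-86m^2+228m+1008 = (-2)(m^4+13m^3+35m^2-109m-420) + (-2m^3-16m^2+10m+168)
  m^4+13m^3+35m^2-109m-420 = (-(1/2)m-5/2)(-2m^3-16m^2+10m+168) + (0)
Last nonzero remainder: -2m^3-16m^2+10m+168. Dividing through by -2 gives the monic gcd m^3+8m^2-5m-84.

-84-5m+8m^2+m^3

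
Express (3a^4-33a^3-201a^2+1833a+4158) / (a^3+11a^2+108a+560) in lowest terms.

(3a^3-54a^2+177a+594)/(a^2+4a+80)

Euclidean algorithm in ℚ[a]:
  3a^4-33a^3-201a^2+1833a+4158 = (3a-66)(a^3+11a^2+108a+560) + (201a^2+7281a+41118)
  a^3+11a^2+108a+560 = ((1/201)a-1690/13467)(201a^2+7281a+41118) + ((3668140/4489)a+25676980/4489)
  201a^2+7281a+41118 = ((902289/3668140)a+13184193/1834070)((3668140/4489)a+25676980/4489) + (0)
Last nonzero remainder: (3668140/4489)a+25676980/4489. Dividing through by 3668140/4489 gives the monic gcd a+7.
Cancel a+7 from numerator and denominator to get the reduced form.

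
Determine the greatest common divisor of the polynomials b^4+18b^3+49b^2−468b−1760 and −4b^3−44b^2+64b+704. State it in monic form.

By polynomial division,
  b^4+18b^3+49b^2−468b−1760 = (−(1/4)b−7/4)(−4b^3−44b^2+64b+704) + (−12b^2−180b−528)
  −4b^3−44b^2+64b+704 = ((1/3)b−4/3)(−12b^2−180b−528) + (0)
Last nonzero remainder: −12b^2−180b−528. Dividing through by −12 gives the monic gcd b^2+15b+44.

b^2+15b+44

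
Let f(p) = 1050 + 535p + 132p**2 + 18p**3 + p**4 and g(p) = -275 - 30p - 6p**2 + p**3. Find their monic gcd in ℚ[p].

25 + 5p + p**2

Apply the Euclidean algorithm:
  p**4 + 18p**3 + 132p**2 + 535p + 1050 = (p + 24)(p**3 - 6p**2 - 30p - 275) + (306p**2 + 1530p + 7650)
  p**3 - 6p**2 - 30p - 275 = ((1/306)p - 11/306)(306p**2 + 1530p + 7650) + (0)
Last nonzero remainder: 306p**2 + 1530p + 7650. Dividing through by 306 gives the monic gcd p**2 + 5p + 25.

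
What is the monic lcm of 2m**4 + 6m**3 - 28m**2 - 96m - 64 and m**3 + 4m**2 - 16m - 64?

m**5 + 7m**4 - 2m**3 - 104m**2 - 224m - 128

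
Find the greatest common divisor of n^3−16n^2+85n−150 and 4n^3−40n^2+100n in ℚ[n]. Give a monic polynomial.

n^2−10n+25

Repeated division with remainder:
  n^3−16n^2+85n−150 = (1/4)(4n^3−40n^2+100n) + (−6n^2+60n−150)
  4n^3−40n^2+100n = (−(2/3)n)(−6n^2+60n−150) + (0)
Last nonzero remainder: −6n^2+60n−150. Dividing through by −6 gives the monic gcd n^2−10n+25.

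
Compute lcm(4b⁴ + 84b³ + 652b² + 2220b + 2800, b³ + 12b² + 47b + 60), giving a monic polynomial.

By polynomial division,
  4b⁴ + 84b³ + 652b² + 2220b + 2800 = (4b + 36)(b³ + 12b² + 47b + 60) + (32b² + 288b + 640)
  b³ + 12b² + 47b + 60 = ((1/32)b + 3/32)(32b² + 288b + 640) + (0)
Last nonzero remainder: 32b² + 288b + 640. Dividing through by 32 gives the monic gcd b² + 9b + 20.
Then lcm(f, g) = f·g / gcd(f, g); expanding and making the result monic gives the answer.

b⁵ + 24b⁴ + 226b³ + 1044b² + 2365b + 2100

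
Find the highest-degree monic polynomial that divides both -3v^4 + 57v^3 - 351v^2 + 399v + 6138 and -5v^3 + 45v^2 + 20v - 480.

v + 3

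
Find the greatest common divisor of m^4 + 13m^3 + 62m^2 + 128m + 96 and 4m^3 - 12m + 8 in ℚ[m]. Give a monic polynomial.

m + 2

By polynomial division,
  m^4 + 13m^3 + 62m^2 + 128m + 96 = ((1/4)m + 13/4)(4m^3 - 12m + 8) + (65m^2 + 165m + 70)
  4m^3 - 12m + 8 = ((4/65)m - 132/845)(65m^2 + 165m + 70) + ((1600/169)m + 3200/169)
  65m^2 + 165m + 70 = ((2197/320)m + 1183/320)((1600/169)m + 3200/169) + (0)
Last nonzero remainder: (1600/169)m + 3200/169. Dividing through by 1600/169 gives the monic gcd m + 2.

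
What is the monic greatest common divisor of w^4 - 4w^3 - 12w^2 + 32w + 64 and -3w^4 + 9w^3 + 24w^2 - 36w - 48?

w^2 - 2w - 8

Apply the Euclidean algorithm:
  w^4 - 4w^3 - 12w^2 + 32w + 64 = (-1/3)(-3w^4 + 9w^3 + 24w^2 - 36w - 48) + (-w^3 - 4w^2 + 20w + 48)
  -3w^4 + 9w^3 + 24w^2 - 36w - 48 = (3w - 21)(-w^3 - 4w^2 + 20w + 48) + (-120w^2 + 240w + 960)
  -w^3 - 4w^2 + 20w + 48 = ((1/120)w + 1/20)(-120w^2 + 240w + 960) + (0)
Last nonzero remainder: -120w^2 + 240w + 960. Dividing through by -120 gives the monic gcd w^2 - 2w - 8.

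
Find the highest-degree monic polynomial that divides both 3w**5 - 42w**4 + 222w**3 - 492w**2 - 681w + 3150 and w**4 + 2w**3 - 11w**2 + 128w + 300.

w**3 - 4w**2 + 13w + 50

By polynomial division,
  3w**5 - 42w**4 + 222w**3 - 492w**2 - 681w + 3150 = (3w - 48)(w**4 + 2w**3 - 11w**2 + 128w + 300) + (351w**3 - 1404w**2 + 4563w + 17550)
  w**4 + 2w**3 - 11w**2 + 128w + 300 = ((1/351)w + 2/117)(351w**3 - 1404w**2 + 4563w + 17550) + (0)
Last nonzero remainder: 351w**3 - 1404w**2 + 4563w + 17550. Dividing through by 351 gives the monic gcd w**3 - 4w**2 + 13w + 50.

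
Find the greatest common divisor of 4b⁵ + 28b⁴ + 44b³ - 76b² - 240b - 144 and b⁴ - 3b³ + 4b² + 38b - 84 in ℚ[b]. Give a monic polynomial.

Euclidean algorithm in ℚ[b]:
  4b⁵ + 28b⁴ + 44b³ - 76b² - 240b - 144 = (4b + 40)(b⁴ - 3b³ + 4b² + 38b - 84) + (148b³ - 388b² - 1424b + 3216)
  b⁴ - 3b³ + 4b² + 38b - 84 = ((1/148)b - 7/2738)(148b³ - 388b² - 1424b + 3216) + ((17290/1369)b² + (17290/1369)b - 103740/1369)
  148b³ - 388b² - 1424b + 3216 = ((101306/8645)b - 366892/8645)((17290/1369)b² + (17290/1369)b - 103740/1369) + (0)
Last nonzero remainder: (17290/1369)b² + (17290/1369)b - 103740/1369. Dividing through by 17290/1369 gives the monic gcd b² + b - 6.

b² + b - 6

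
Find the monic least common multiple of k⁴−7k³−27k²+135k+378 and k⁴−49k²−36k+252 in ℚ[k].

k⁶−3k⁵−67k⁴+111k³+1242k²−108k−4536

Apply the Euclidean algorithm:
  k⁴−7k³−27k²+135k+378 = (k⁴−49k²−36k+252) + (−7k³+22k²+171k+126)
  k⁴−49k²−36k+252 = (−(1/7)k−22/49)(−7k³+22k²+171k+126) + (−(720/49)k²+(2880/49)k+2160/7)
  −7k³+22k²+171k+126 = ((343/720)k+49/120)(−(720/49)k²+(2880/49)k+2160/7) + (0)
Last nonzero remainder: −(720/49)k²+(2880/49)k+2160/7. Dividing through by −720/49 gives the monic gcd k²−4k−21.
Then lcm(f, g) = f·g / gcd(f, g); expanding and making the result monic gives the answer.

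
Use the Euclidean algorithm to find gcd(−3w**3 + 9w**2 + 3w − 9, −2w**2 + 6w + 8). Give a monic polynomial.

w + 1

Euclidean algorithm in ℚ[w]:
  −3w**3 + 9w**2 + 3w − 9 = ((3/2)w)(−2w**2 + 6w + 8) + (−9w − 9)
  −2w**2 + 6w + 8 = ((2/9)w − 8/9)(−9w − 9) + (0)
Last nonzero remainder: −9w − 9. Dividing through by −9 gives the monic gcd w + 1.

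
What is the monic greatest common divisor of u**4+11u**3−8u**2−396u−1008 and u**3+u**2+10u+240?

u+6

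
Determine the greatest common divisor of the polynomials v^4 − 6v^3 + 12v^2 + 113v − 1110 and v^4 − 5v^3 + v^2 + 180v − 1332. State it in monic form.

By polynomial division,
  v^4 − 6v^3 + 12v^2 + 113v − 1110 = (v^4 − 5v^3 + v^2 + 180v − 1332) + (−v^3 + 11v^2 − 67v + 222)
  v^4 − 5v^3 + v^2 + 180v − 1332 = (−v − 6)(−v^3 + 11v^2 − 67v + 222) + (0)
Last nonzero remainder: −v^3 + 11v^2 − 67v + 222. Dividing through by −1 gives the monic gcd v^3 − 11v^2 + 67v − 222.

v^3 − 11v^2 + 67v − 222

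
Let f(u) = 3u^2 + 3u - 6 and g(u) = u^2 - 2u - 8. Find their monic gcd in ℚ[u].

u + 2

Euclidean algorithm in ℚ[u]:
  3u^2 + 3u - 6 = (3)(u^2 - 2u - 8) + (9u + 18)
  u^2 - 2u - 8 = ((1/9)u - 4/9)(9u + 18) + (0)
Last nonzero remainder: 9u + 18. Dividing through by 9 gives the monic gcd u + 2.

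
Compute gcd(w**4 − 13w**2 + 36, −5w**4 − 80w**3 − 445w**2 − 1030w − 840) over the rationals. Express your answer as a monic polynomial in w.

Euclidean algorithm in ℚ[w]:
  w**4 − 13w**2 + 36 = (−1/5)(−5w**4 − 80w**3 − 445w**2 − 1030w − 840) + (−16w**3 − 102w**2 − 206w − 132)
  −5w**4 − 80w**3 − 445w**2 − 1030w − 840 = ((5/16)w + 385/128)(−16w**3 − 102w**2 − 206w − 132) + (−(4725/64)w**2 − (23625/64)w − 14175/32)
  −16w**3 − 102w**2 − 206w − 132 = ((1024/4725)w + 1408/4725)(−(4725/64)w**2 − (23625/64)w − 14175/32) + (0)
Last nonzero remainder: −(4725/64)w**2 − (23625/64)w − 14175/32. Dividing through by −4725/64 gives the monic gcd w**2 + 5w + 6.

w**2 + 5w + 6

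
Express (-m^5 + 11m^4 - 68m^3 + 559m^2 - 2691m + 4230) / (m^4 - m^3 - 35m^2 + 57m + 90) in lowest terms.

By polynomial division,
  -m^5 + 11m^4 - 68m^3 + 559m^2 - 2691m + 4230 = (-m + 10)(m^4 - m^3 - 35m^2 + 57m + 90) + (-93m^3 + 966m^2 - 3171m + 3330)
  m^4 - m^3 - 35m^2 + 57m + 90 = (-(1/93)m - 97/961)(-93m^3 + 966m^2 - 3171m + 3330) + ((27300/961)m^2 - (218400/961)m + 409500/961)
  -93m^3 + 966m^2 - 3171m + 3330 = (-(29791/9100)m + 35557/4550)((27300/961)m^2 - (218400/961)m + 409500/961) + (0)
Last nonzero remainder: (27300/961)m^2 - (218400/961)m + 409500/961. Dividing through by 27300/961 gives the monic gcd m^2 - 8m + 15.
Cancel m^2 - 8m + 15 from numerator and denominator to get the reduced form.

(-m^3 + 3m^2 - 29m + 282)/(m^2 + 7m + 6)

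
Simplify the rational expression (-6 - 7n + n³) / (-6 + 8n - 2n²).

Apply the Euclidean algorithm:
  n³ - 7n - 6 = (-(1/2)n - 2)(-2n² + 8n - 6) + (6n - 18)
  -2n² + 8n - 6 = (-(1/3)n + 1/3)(6n - 18) + (0)
Last nonzero remainder: 6n - 18. Dividing through by 6 gives the monic gcd n - 3.
Cancel n - 3 from numerator and denominator to get the reduced form.

(-2 - 3n - n²)/(-2 + 2n)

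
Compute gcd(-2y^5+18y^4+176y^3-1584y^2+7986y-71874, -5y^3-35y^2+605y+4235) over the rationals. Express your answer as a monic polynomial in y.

y^2-121

By polynomial division,
  -2y^5+18y^4+176y^3-1584y^2+7986y-71874 = ((2/5)y^2-(32/5)y+58)(-5y^3-35y^2+605y+4235) + (2624y^2-317504)
  -5y^3-35y^2+605y+4235 = (-(5/2624)y-35/2624)(2624y^2-317504) + (0)
Last nonzero remainder: 2624y^2-317504. Dividing through by 2624 gives the monic gcd y^2-121.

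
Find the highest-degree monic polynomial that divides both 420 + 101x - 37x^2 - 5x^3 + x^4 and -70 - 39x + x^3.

Euclidean algorithm in ℚ[x]:
  x^4 - 5x^3 - 37x^2 + 101x + 420 = (x - 5)(x^3 - 39x - 70) + (2x^2 - 24x + 70)
  x^3 - 39x - 70 = ((1/2)x + 6)(2x^2 - 24x + 70) + (70x - 490)
  2x^2 - 24x + 70 = ((1/35)x - 1/7)(70x - 490) + (0)
Last nonzero remainder: 70x - 490. Dividing through by 70 gives the monic gcd x - 7.

-7 + x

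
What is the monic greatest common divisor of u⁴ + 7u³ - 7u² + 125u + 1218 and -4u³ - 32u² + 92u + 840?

Repeated division with remainder:
  u⁴ + 7u³ - 7u² + 125u + 1218 = (-(1/4)u + 1/4)(-4u³ - 32u² + 92u + 840) + (24u² + 312u + 1008)
  -4u³ - 32u² + 92u + 840 = (-(1/6)u + 5/6)(24u² + 312u + 1008) + (0)
Last nonzero remainder: 24u² + 312u + 1008. Dividing through by 24 gives the monic gcd u² + 13u + 42.

u² + 13u + 42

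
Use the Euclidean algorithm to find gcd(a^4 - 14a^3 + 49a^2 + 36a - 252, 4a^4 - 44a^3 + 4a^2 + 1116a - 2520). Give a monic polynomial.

a^3 - 16a^2 + 81a - 126

Repeated division with remainder:
  a^4 - 14a^3 + 49a^2 + 36a - 252 = (1/4)(4a^4 - 44a^3 + 4a^2 + 1116a - 2520) + (-3a^3 + 48a^2 - 243a + 378)
  4a^4 - 44a^3 + 4a^2 + 1116a - 2520 = (-(4/3)a - 20/3)(-3a^3 + 48a^2 - 243a + 378) + (0)
Last nonzero remainder: -3a^3 + 48a^2 - 243a + 378. Dividing through by -3 gives the monic gcd a^3 - 16a^2 + 81a - 126.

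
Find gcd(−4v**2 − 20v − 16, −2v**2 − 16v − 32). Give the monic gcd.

v + 4

Repeated division with remainder:
  −4v**2 − 20v − 16 = (2)(−2v**2 − 16v − 32) + (12v + 48)
  −2v**2 − 16v − 32 = (−(1/6)v − 2/3)(12v + 48) + (0)
Last nonzero remainder: 12v + 48. Dividing through by 12 gives the monic gcd v + 4.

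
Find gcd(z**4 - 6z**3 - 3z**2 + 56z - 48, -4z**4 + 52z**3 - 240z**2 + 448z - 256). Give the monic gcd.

Apply the Euclidean algorithm:
  z**4 - 6z**3 - 3z**2 + 56z - 48 = (-1/4)(-4z**4 + 52z**3 - 240z**2 + 448z - 256) + (7z**3 - 63z**2 + 168z - 112)
  -4z**4 + 52z**3 - 240z**2 + 448z - 256 = (-(4/7)z + 16/7)(7z**3 - 63z**2 + 168z - 112) + (0)
Last nonzero remainder: 7z**3 - 63z**2 + 168z - 112. Dividing through by 7 gives the monic gcd z**3 - 9z**2 + 24z - 16.

z**3 - 9z**2 + 24z - 16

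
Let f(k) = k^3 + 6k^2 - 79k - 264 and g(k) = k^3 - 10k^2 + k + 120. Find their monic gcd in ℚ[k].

By polynomial division,
  k^3 + 6k^2 - 79k - 264 = (k^3 - 10k^2 + k + 120) + (16k^2 - 80k - 384)
  k^3 - 10k^2 + k + 120 = ((1/16)k - 5/16)(16k^2 - 80k - 384) + (0)
Last nonzero remainder: 16k^2 - 80k - 384. Dividing through by 16 gives the monic gcd k^2 - 5k - 24.

k^2 - 5k - 24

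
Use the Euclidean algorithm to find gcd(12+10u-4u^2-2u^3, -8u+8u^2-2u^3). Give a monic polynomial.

Apply the Euclidean algorithm:
  -2u^3-4u^2+10u+12 = (-2u^3+8u^2-8u) + (-12u^2+18u+12)
  -2u^3+8u^2-8u = ((1/6)u-5/12)(-12u^2+18u+12) + (-(5/2)u+5)
  -12u^2+18u+12 = ((24/5)u+12/5)(-(5/2)u+5) + (0)
Last nonzero remainder: -(5/2)u+5. Dividing through by -5/2 gives the monic gcd u-2.

-2+u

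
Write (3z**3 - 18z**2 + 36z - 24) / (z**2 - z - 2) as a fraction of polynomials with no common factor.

(3z**2 - 12z + 12)/(z + 1)

Repeated division with remainder:
  3z**3 - 18z**2 + 36z - 24 = (3z - 15)(z**2 - z - 2) + (27z - 54)
  z**2 - z - 2 = ((1/27)z + 1/27)(27z - 54) + (0)
Last nonzero remainder: 27z - 54. Dividing through by 27 gives the monic gcd z - 2.
Cancel z - 2 from numerator and denominator to get the reduced form.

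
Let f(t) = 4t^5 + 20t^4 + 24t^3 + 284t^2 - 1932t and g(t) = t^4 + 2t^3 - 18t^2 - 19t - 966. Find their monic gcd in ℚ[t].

t^3 + 8t^2 + 30t + 161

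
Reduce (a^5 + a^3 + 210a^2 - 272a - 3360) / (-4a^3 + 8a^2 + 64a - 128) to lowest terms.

(-a^3 - 17a - 210)/(4a - 8)

Apply the Euclidean algorithm:
  a^5 + a^3 + 210a^2 - 272a - 3360 = (-(1/4)a^2 - (1/2)a - 21/4)(-4a^3 + 8a^2 + 64a - 128) + (252a^2 - 4032)
  -4a^3 + 8a^2 + 64a - 128 = (-(1/63)a + 2/63)(252a^2 - 4032) + (0)
Last nonzero remainder: 252a^2 - 4032. Dividing through by 252 gives the monic gcd a^2 - 16.
Cancel a^2 - 16 from numerator and denominator to get the reduced form.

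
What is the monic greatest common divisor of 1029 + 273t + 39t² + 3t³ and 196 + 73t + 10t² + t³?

49 + 6t + t²

Euclidean algorithm in ℚ[t]:
  3t³ + 39t² + 273t + 1029 = (3)(t³ + 10t² + 73t + 196) + (9t² + 54t + 441)
  t³ + 10t² + 73t + 196 = ((1/9)t + 4/9)(9t² + 54t + 441) + (0)
Last nonzero remainder: 9t² + 54t + 441. Dividing through by 9 gives the monic gcd t² + 6t + 49.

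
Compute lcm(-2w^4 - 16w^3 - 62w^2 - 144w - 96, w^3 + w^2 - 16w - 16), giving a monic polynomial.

Apply the Euclidean algorithm:
  -2w^4 - 16w^3 - 62w^2 - 144w - 96 = (-2w - 14)(w^3 + w^2 - 16w - 16) + (-80w^2 - 400w - 320)
  w^3 + w^2 - 16w - 16 = (-(1/80)w + 1/20)(-80w^2 - 400w - 320) + (0)
Last nonzero remainder: -80w^2 - 400w - 320. Dividing through by -80 gives the monic gcd w^2 + 5w + 4.
Then lcm(f, g) = f·g / gcd(f, g); expanding and making the result monic gives the answer.

w^5 + 4w^4 - w^3 - 52w^2 - 240w - 192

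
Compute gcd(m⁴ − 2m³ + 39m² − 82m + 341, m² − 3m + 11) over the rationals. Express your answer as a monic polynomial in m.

Euclidean algorithm in ℚ[m]:
  m⁴ − 2m³ + 39m² − 82m + 341 = (m² + m + 31)(m² − 3m + 11) + (0)
The last nonzero remainder m² − 3m + 11 is already monic.

m² − 3m + 11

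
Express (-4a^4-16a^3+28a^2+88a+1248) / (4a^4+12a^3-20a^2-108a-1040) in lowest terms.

(-a-6)/(a+5)

Euclidean algorithm in ℚ[a]:
  -4a^4-16a^3+28a^2+88a+1248 = (-1)(4a^4+12a^3-20a^2-108a-1040) + (-4a^3+8a^2-20a+208)
  4a^4+12a^3-20a^2-108a-1040 = (-a-5)(-4a^3+8a^2-20a+208) + (0)
Last nonzero remainder: -4a^3+8a^2-20a+208. Dividing through by -4 gives the monic gcd a^3-2a^2+5a-52.
Cancel a^3-2a^2+5a-52 from numerator and denominator to get the reduced form.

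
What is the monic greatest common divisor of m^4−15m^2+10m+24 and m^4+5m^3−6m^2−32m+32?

Apply the Euclidean algorithm:
  m^4−15m^2+10m+24 = (m^4+5m^3−6m^2−32m+32) + (−5m^3−9m^2+42m−8)
  m^4+5m^3−6m^2−32m+32 = (−(1/5)m−16/25)(−5m^3−9m^2+42m−8) + (−(84/25)m^2−(168/25)m+672/25)
  −5m^3−9m^2+42m−8 = ((125/84)m−25/84)(−(84/25)m^2−(168/25)m+672/25) + (0)
Last nonzero remainder: −(84/25)m^2−(168/25)m+672/25. Dividing through by −84/25 gives the monic gcd m^2+2m−8.

m^2+2m−8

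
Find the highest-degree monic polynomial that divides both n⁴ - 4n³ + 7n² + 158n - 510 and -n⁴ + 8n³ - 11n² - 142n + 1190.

n³ - n² + 4n + 170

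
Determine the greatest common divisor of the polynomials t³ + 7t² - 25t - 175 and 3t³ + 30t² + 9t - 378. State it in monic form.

t + 7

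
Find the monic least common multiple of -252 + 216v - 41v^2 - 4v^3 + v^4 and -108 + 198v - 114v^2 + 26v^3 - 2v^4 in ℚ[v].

-756 + 1656v - 1239v^2 + 368v^3 - 22v^4 - 8v^5 + v^6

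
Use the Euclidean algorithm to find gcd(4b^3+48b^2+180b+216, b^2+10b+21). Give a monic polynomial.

By polynomial division,
  4b^3+48b^2+180b+216 = (4b+8)(b^2+10b+21) + (16b+48)
  b^2+10b+21 = ((1/16)b+7/16)(16b+48) + (0)
Last nonzero remainder: 16b+48. Dividing through by 16 gives the monic gcd b+3.

b+3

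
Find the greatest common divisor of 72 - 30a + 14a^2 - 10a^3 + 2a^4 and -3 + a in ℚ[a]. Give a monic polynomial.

Euclidean algorithm in ℚ[a]:
  2a^4 - 10a^3 + 14a^2 - 30a + 72 = (2a^3 - 4a^2 + 2a - 24)(a - 3) + (0)
The last nonzero remainder a - 3 is already monic.

-3 + a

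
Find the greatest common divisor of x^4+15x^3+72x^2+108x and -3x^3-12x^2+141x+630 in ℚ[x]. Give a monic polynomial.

x+6

Repeated division with remainder:
  x^4+15x^3+72x^2+108x = (-(1/3)x-11/3)(-3x^3-12x^2+141x+630) + (75x^2+835x+2310)
  -3x^3-12x^2+141x+630 = (-(1/25)x+107/375)(75x^2+835x+2310) + (-(364/75)x-728/25)
  75x^2+835x+2310 = (-(5625/364)x-4125/52)(-(364/75)x-728/25) + (0)
Last nonzero remainder: -(364/75)x-728/25. Dividing through by -364/75 gives the monic gcd x+6.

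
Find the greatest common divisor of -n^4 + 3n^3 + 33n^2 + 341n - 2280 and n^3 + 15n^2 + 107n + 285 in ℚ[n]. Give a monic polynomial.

Euclidean algorithm in ℚ[n]:
  -n^4 + 3n^3 + 33n^2 + 341n - 2280 = (-n + 18)(n^3 + 15n^2 + 107n + 285) + (-130n^2 - 1300n - 7410)
  n^3 + 15n^2 + 107n + 285 = (-(1/130)n - 1/26)(-130n^2 - 1300n - 7410) + (0)
Last nonzero remainder: -130n^2 - 1300n - 7410. Dividing through by -130 gives the monic gcd n^2 + 10n + 57.

n^2 + 10n + 57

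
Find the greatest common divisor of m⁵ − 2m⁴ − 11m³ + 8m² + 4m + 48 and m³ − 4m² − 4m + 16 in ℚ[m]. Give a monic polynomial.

m² − 6m + 8

By polynomial division,
  m⁵ − 2m⁴ − 11m³ + 8m² + 4m + 48 = (m² + 2m + 1)(m³ − 4m² − 4m + 16) + (4m² − 24m + 32)
  m³ − 4m² − 4m + 16 = ((1/4)m + 1/2)(4m² − 24m + 32) + (0)
Last nonzero remainder: 4m² − 24m + 32. Dividing through by 4 gives the monic gcd m² − 6m + 8.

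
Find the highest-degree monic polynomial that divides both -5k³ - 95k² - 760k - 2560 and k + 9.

1

Apply the Euclidean algorithm:
  -5k³ - 95k² - 760k - 2560 = (-5k² - 50k - 310)(k + 9) + (230)
  k + 9 = ((1/230)k + 9/230)(230) + (0)
The last nonzero remainder is the constant 230, so the polynomials are coprime and gcd = 1.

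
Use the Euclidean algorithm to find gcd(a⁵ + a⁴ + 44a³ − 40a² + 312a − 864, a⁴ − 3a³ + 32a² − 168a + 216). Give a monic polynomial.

a³ + 32a − 72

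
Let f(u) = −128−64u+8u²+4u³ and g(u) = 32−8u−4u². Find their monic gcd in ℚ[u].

Apply the Euclidean algorithm:
  4u³+8u²−64u−128 = (−u)(−4u²−8u+32) + (−32u−128)
  −4u²−8u+32 = ((1/8)u−1/4)(−32u−128) + (0)
Last nonzero remainder: −32u−128. Dividing through by −32 gives the monic gcd u+4.

4+u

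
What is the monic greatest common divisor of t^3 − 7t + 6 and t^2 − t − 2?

Repeated division with remainder:
  t^3 − 7t + 6 = (t + 1)(t^2 − t − 2) + (−4t + 8)
  t^2 − t − 2 = (−(1/4)t − 1/4)(−4t + 8) + (0)
Last nonzero remainder: −4t + 8. Dividing through by −4 gives the monic gcd t − 2.

t − 2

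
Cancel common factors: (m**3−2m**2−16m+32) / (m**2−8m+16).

(m**2+2m−8)/(m−4)

Apply the Euclidean algorithm:
  m**3−2m**2−16m+32 = (m+6)(m**2−8m+16) + (16m−64)
  m**2−8m+16 = ((1/16)m−1/4)(16m−64) + (0)
Last nonzero remainder: 16m−64. Dividing through by 16 gives the monic gcd m−4.
Cancel m−4 from numerator and denominator to get the reduced form.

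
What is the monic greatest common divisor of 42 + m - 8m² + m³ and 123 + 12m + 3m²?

By polynomial division,
  m³ - 8m² + m + 42 = ((1/3)m - 4)(3m² + 12m + 123) + (8m + 534)
  3m² + 12m + 123 = ((3/8)m - 753/32)(8m + 534) + (203019/16)
  8m + 534 = ((128/203019)m + 2848/67673)(203019/16) + (0)
The last nonzero remainder is the constant 203019/16, so the polynomials are coprime and gcd = 1.

1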